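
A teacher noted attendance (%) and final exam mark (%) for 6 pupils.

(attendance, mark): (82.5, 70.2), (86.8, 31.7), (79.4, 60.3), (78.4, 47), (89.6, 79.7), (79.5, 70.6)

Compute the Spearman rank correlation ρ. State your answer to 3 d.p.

0.371

Rank attendance: 4, 5, 2, 1, 6, 3
Rank mark: 4, 1, 3, 2, 6, 5
d = rank(attendance) − rank(mark): 0, 4, -1, -1, 0, -2; Σd² = 22
ρ = 1 − 6Σd² / [n(n²−1)] = 1 − 6×22 / (6×35) = 1 − 132/210 ≈ 0.371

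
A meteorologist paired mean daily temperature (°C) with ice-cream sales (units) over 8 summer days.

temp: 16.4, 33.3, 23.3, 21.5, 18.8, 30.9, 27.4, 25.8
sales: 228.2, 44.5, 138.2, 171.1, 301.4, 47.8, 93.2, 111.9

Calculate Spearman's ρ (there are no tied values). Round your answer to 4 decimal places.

-0.9762

Rank temp: 1, 8, 4, 3, 2, 7, 6, 5
Rank sales: 7, 1, 5, 6, 8, 2, 3, 4
d = rank(temp) − rank(sales): -6, 7, -1, -3, -6, 5, 3, 1; Σd² = 166
ρ = 1 − 6Σd² / [n(n²−1)] = 1 − 6×166 / (8×63) = 1 − 996/504 ≈ -0.9762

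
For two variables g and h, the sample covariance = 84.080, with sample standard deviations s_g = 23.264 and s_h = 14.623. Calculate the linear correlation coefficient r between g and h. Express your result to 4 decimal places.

0.2472

r = Cov(g,h) / (s_g · s_h) = 84.080 / (23.264 × 14.623)
  = 84.080 / 340.1895 ≈ 0.2472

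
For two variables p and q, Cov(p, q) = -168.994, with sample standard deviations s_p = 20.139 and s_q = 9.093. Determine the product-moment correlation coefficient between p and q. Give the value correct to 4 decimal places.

r = Cov(p,q) / (s_p · s_q) = -168.994 / (20.139 × 9.093)
  = -168.994 / 183.1239 ≈ -0.9228

-0.9228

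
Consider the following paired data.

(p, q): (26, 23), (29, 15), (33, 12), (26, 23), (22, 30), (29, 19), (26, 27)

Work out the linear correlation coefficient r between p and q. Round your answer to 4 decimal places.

n = 7, Σp = 191, Σq = 149, Σp² = 5283, Σq² = 3417, Σpq = 3940
nΣpq − ΣpΣq = 27580 − 28459 = -879
nΣp² − (Σp)² = 36981 − 36481 = 500; nΣq² − (Σq)² = 23919 − 22201 = 1718
r = -879 / √(500 × 1718) = -879 / 926.8225 ≈ -0.9484

-0.9484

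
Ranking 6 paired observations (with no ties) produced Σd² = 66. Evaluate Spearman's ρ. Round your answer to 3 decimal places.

-0.886

ρ = 1 − 6Σd² / [n(n²−1)] = 1 − 6×66 / (6×35)
  = 1 − 396/210 = 1 − 1.8857 ≈ -0.886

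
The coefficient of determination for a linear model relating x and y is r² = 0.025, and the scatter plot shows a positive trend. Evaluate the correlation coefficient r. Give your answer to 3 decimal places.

|r| = √0.025 = 0.158
The association is positive, so r = 0.158.

0.158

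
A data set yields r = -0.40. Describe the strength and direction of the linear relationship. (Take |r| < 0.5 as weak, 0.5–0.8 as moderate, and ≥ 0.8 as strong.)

r = -0.40 < 0 so the relationship is negative.
|r| = 0.40, which falls in the weak range.

weak negative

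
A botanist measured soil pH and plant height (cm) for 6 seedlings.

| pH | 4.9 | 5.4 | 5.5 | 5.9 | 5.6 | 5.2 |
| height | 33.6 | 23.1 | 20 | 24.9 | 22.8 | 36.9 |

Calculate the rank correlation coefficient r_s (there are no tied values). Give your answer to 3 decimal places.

-0.543

Rank pH: 1, 3, 4, 6, 5, 2
Rank height: 5, 3, 1, 4, 2, 6
d = rank(pH) − rank(height): -4, 0, 3, 2, 3, -4; Σd² = 54
ρ = 1 − 6Σd² / [n(n²−1)] = 1 − 6×54 / (6×35) = 1 − 324/210 ≈ -0.543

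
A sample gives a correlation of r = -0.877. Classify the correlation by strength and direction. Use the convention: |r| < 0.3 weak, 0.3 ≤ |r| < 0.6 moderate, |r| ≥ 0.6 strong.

strong negative

r = -0.877 < 0 so the relationship is negative.
|r| = 0.877, which falls in the strong range.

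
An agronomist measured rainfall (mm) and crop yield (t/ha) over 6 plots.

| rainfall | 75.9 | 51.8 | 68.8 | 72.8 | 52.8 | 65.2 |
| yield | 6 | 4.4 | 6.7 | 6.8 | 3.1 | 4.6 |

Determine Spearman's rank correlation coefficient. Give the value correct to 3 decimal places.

Rank rainfall: 6, 1, 4, 5, 2, 3
Rank yield: 4, 2, 5, 6, 1, 3
d = rank(rainfall) − rank(yield): 2, -1, -1, -1, 1, 0; Σd² = 8
ρ = 1 − 6Σd² / [n(n²−1)] = 1 − 6×8 / (6×35) = 1 − 48/210 ≈ 0.771

0.771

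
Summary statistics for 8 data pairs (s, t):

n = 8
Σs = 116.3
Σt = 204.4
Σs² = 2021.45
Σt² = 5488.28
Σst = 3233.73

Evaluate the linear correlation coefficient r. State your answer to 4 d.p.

r = (nΣst − ΣsΣt) / √[(nΣs² − (Σs)²)(nΣt² − (Σt)²)]
Numerator: 8×3233.73 − 116.3×204.4 = 2098.12
Denominator: √[(16171.6 − 13525.69)(43906.24 − 41779.36)] = √[2645.91 × 2126.88] = 2372.2422
r = 2098.12 / 2372.2422 ≈ 0.8844

0.8844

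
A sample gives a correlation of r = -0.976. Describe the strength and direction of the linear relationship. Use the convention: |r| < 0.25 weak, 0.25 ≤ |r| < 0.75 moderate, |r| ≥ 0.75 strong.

r = -0.976 < 0 so the relationship is negative.
|r| = 0.976, which falls in the strong range.

strong negative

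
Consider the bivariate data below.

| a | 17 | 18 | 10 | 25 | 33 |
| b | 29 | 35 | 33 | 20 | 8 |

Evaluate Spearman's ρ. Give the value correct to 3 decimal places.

Rank a: 2, 3, 1, 4, 5
Rank b: 3, 5, 4, 2, 1
d = rank(a) − rank(b): -1, -2, -3, 2, 4; Σd² = 34
ρ = 1 − 6Σd² / [n(n²−1)] = 1 − 6×34 / (5×24) = 1 − 204/120 ≈ -0.700

-0.700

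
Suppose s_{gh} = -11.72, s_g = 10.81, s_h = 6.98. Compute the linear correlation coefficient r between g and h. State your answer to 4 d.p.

r = Cov(g,h) / (s_g · s_h) = -11.72 / (10.81 × 6.98)
  = -11.72 / 75.4538 ≈ -0.1553

-0.1553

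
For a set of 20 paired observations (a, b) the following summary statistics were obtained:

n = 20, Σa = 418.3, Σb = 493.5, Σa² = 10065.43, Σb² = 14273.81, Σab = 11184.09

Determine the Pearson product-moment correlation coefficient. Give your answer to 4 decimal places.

r = (nΣab − ΣaΣb) / √[(nΣa² − (Σa)²)(nΣb² − (Σb)²)]
Numerator: 20×11184.09 − 418.3×493.5 = 17250.75
Denominator: √[(201308.6 − 174974.89)(285476.2 − 243542.25)] = √[26333.71 × 41933.95] = 33230.6557
r = 17250.75 / 33230.6557 ≈ 0.5191

0.5191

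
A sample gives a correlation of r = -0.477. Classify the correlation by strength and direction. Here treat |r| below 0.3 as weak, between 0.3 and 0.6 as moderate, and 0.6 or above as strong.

r = -0.477 < 0 so the relationship is negative.
|r| = 0.477, which falls in the moderate range.

moderate negative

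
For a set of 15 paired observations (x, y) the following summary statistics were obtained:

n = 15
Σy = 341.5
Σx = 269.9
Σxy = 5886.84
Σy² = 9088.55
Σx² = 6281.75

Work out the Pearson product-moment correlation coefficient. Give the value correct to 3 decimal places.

-0.188

r = (nΣxy − ΣxΣy) / √[(nΣx² − (Σx)²)(nΣy² − (Σy)²)]
Numerator: 15×5886.84 − 269.9×341.5 = -3868.25
Denominator: √[(94226.25 − 72846.01)(136328.25 − 116622.25)] = √[21380.24 × 19706] = 20526.0568
r = -3868.25 / 20526.0568 ≈ -0.188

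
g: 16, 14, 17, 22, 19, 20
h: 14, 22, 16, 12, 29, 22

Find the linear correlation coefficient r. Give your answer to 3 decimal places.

-0.120

n = 6, Σg = 108, Σh = 115, Σg² = 1986, Σh² = 2405, Σgh = 2059
nΣgh − ΣgΣh = 12354 − 12420 = -66
nΣg² − (Σg)² = 11916 − 11664 = 252; nΣh² − (Σh)² = 14430 − 13225 = 1205
r = -66 / √(252 × 1205) = -66 / 551.0535 ≈ -0.120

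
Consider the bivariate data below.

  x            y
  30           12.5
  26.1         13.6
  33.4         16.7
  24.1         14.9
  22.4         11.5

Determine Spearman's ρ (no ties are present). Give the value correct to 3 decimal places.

0.600

Rank x: 4, 3, 5, 2, 1
Rank y: 2, 3, 5, 4, 1
d = rank(x) − rank(y): 2, 0, 0, -2, 0; Σd² = 8
ρ = 1 − 6Σd² / [n(n²−1)] = 1 − 6×8 / (5×24) = 1 − 48/120 ≈ 0.600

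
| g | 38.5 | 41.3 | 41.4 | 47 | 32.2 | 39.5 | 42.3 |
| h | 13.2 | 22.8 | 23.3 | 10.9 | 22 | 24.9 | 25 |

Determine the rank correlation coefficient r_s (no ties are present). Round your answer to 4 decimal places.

Rank g: 2, 4, 5, 7, 1, 3, 6
Rank h: 2, 4, 5, 1, 3, 6, 7
d = rank(g) − rank(h): 0, 0, 0, 6, -2, -3, -1; Σd² = 50
ρ = 1 − 6Σd² / [n(n²−1)] = 1 − 6×50 / (7×48) = 1 − 300/336 ≈ 0.1071

0.1071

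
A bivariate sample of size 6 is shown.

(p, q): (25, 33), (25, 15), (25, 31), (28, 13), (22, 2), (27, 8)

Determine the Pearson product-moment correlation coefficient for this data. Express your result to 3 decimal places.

0.116

n = 6, Σp = 152, Σq = 102, Σp² = 3872, Σq² = 2512, Σpq = 2599
nΣpq − ΣpΣq = 15594 − 15504 = 90
nΣp² − (Σp)² = 23232 − 23104 = 128; nΣq² − (Σq)² = 15072 − 10404 = 4668
r = 90 / √(128 × 4668) = 90 / 772.9838 ≈ 0.116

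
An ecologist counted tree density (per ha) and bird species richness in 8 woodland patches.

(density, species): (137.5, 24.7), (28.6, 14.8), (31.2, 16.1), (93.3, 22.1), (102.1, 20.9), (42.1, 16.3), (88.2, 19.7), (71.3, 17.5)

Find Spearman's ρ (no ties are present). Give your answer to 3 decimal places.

Rank density: 8, 1, 2, 6, 7, 3, 5, 4
Rank species: 8, 1, 2, 7, 6, 3, 5, 4
d = rank(density) − rank(species): 0, 0, 0, -1, 1, 0, 0, 0; Σd² = 2
ρ = 1 − 6Σd² / [n(n²−1)] = 1 − 6×2 / (8×63) = 1 − 12/504 ≈ 0.976

0.976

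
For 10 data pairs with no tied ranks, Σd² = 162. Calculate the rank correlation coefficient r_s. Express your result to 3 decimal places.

0.018

ρ = 1 − 6Σd² / [n(n²−1)] = 1 − 6×162 / (10×99)
  = 1 − 972/990 = 1 − 0.9818 ≈ 0.018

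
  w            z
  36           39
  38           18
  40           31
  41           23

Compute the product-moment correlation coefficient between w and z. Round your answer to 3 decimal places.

n = 4, Σw = 155, Σz = 111, Σw² = 6021, Σz² = 3335, Σwz = 4271
nΣwz − ΣwΣz = 17084 − 17205 = -121
nΣw² − (Σw)² = 24084 − 24025 = 59; nΣz² − (Σz)² = 13340 − 12321 = 1019
r = -121 / √(59 × 1019) = -121 / 245.1958 ≈ -0.493

-0.493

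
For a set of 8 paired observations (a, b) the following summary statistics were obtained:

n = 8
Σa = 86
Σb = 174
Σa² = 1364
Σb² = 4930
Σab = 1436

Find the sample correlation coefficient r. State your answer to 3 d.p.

r = (nΣab − ΣaΣb) / √[(nΣa² − (Σa)²)(nΣb² − (Σb)²)]
Numerator: 8×1436 − 86×174 = -3476
Denominator: √[(10912 − 7396)(39440 − 30276)] = √[3516 × 9164] = 5676.3213
r = -3476 / 5676.3213 ≈ -0.612

-0.612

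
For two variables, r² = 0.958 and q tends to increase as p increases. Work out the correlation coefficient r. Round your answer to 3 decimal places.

0.979

|r| = √0.958 = 0.979
The association is positive, so r = 0.979.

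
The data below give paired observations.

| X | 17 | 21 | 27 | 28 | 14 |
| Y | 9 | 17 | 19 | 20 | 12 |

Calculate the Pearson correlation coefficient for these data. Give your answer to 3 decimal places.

n = 5, ΣX = 107, ΣY = 77, ΣX² = 2439, ΣY² = 1275, ΣXY = 1751
nΣXY − ΣXΣY = 8755 − 8239 = 516
nΣX² − (ΣX)² = 12195 − 11449 = 746; nΣY² − (ΣY)² = 6375 − 5929 = 446
r = 516 / √(746 × 446) = 516 / 576.8154 ≈ 0.895

0.895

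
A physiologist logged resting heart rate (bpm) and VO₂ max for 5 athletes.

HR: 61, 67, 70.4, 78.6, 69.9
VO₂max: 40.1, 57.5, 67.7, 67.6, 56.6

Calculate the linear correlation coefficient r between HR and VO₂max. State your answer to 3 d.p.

0.866

n = 5, Σx = 346.9, Σy = 289.5, Σx² = 24230.13, Σy² = 17270.87, Σxy = 20334.38
nΣxy − ΣxΣy = 101671.9 − 100427.55 = 1244.35
nΣx² − (Σx)² = 121150.65 − 120339.61 = 811.04; nΣy² − (Σy)² = 86354.35 − 83810.25 = 2544.1
r = 1244.35 / √(811.04 × 2544.1) = 1244.35 / 1436.4424 ≈ 0.866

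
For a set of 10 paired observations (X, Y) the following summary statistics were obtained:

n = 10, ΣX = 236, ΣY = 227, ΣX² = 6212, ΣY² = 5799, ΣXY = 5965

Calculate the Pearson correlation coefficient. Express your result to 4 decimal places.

0.9434

r = (nΣXY − ΣXΣY) / √[(nΣX² − (ΣX)²)(nΣY² − (ΣY)²)]
Numerator: 10×5965 − 236×227 = 6078
Denominator: √[(62120 − 55696)(57990 − 51529)] = √[6424 × 6461] = 6442.4734
r = 6078 / 6442.4734 ≈ 0.9434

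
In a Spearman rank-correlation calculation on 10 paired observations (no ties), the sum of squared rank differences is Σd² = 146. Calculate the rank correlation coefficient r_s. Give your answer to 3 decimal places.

0.115

ρ = 1 − 6Σd² / [n(n²−1)] = 1 − 6×146 / (10×99)
  = 1 − 876/990 = 1 − 0.8848 ≈ 0.115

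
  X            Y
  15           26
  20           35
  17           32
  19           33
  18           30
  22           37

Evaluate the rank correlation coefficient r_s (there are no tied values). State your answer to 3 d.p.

0.943

Rank X: 1, 5, 2, 4, 3, 6
Rank Y: 1, 5, 3, 4, 2, 6
d = rank(X) − rank(Y): 0, 0, -1, 0, 1, 0; Σd² = 2
ρ = 1 − 6Σd² / [n(n²−1)] = 1 − 6×2 / (6×35) = 1 − 12/210 ≈ 0.943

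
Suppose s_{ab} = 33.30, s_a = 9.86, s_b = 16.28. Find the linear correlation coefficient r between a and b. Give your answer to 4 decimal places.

r = Cov(a,b) / (s_a · s_b) = 33.30 / (9.86 × 16.28)
  = 33.30 / 160.5208 ≈ 0.2074

0.2074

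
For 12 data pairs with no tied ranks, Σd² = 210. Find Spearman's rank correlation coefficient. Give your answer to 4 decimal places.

ρ = 1 − 6Σd² / [n(n²−1)] = 1 − 6×210 / (12×143)
  = 1 − 1260/1716 = 1 − 0.73427 ≈ 0.2657

0.2657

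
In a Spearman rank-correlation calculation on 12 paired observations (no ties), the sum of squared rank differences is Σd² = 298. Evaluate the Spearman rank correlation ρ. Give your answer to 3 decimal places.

-0.042

ρ = 1 − 6Σd² / [n(n²−1)] = 1 − 6×298 / (12×143)
  = 1 − 1788/1716 = 1 − 1.0420 ≈ -0.042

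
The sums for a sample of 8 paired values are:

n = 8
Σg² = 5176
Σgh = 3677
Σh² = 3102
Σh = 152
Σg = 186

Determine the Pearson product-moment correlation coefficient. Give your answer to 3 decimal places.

0.335

r = (nΣgh − ΣgΣh) / √[(nΣg² − (Σg)²)(nΣh² − (Σh)²)]
Numerator: 8×3677 − 186×152 = 1144
Denominator: √[(41408 − 34596)(24816 − 23104)] = √[6812 × 1712] = 3414.9881
r = 1144 / 3414.9881 ≈ 0.335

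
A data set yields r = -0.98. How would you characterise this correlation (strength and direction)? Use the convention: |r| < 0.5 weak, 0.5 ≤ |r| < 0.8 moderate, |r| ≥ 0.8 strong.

r = -0.98 < 0 so the relationship is negative.
|r| = 0.98, which falls in the strong range.

strong negative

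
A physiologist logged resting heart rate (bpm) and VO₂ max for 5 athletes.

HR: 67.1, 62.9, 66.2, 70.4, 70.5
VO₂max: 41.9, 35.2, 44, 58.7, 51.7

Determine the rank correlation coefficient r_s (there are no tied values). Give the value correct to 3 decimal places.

Rank HR: 3, 1, 2, 4, 5
Rank VO₂max: 2, 1, 3, 5, 4
d = rank(HR) − rank(VO₂max): 1, 0, -1, -1, 1; Σd² = 4
ρ = 1 − 6Σd² / [n(n²−1)] = 1 − 6×4 / (5×24) = 1 − 24/120 ≈ 0.800

0.800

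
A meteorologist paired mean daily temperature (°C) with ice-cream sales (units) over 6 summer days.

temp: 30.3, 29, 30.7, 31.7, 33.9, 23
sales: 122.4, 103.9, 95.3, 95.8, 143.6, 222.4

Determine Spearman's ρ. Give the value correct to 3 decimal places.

Rank temp: 3, 2, 4, 5, 6, 1
Rank sales: 4, 3, 1, 2, 5, 6
d = rank(temp) − rank(sales): -1, -1, 3, 3, 1, -5; Σd² = 46
ρ = 1 − 6Σd² / [n(n²−1)] = 1 − 6×46 / (6×35) = 1 − 276/210 ≈ -0.314

-0.314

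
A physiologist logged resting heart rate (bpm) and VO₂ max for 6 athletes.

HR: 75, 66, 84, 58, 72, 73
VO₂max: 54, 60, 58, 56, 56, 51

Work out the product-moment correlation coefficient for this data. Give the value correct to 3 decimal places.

-0.085

n = 6, Σx = 428, Σy = 335, Σx² = 30914, Σy² = 18753, Σxy = 23885
nΣxy − ΣxΣy = 143310 − 143380 = -70
nΣx² − (Σx)² = 185484 − 183184 = 2300; nΣy² − (Σy)² = 112518 − 112225 = 293
r = -70 / √(2300 × 293) = -70 / 820.9141 ≈ -0.085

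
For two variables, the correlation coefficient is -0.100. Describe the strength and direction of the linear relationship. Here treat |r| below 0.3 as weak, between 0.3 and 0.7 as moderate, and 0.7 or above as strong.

weak negative

r = -0.100 < 0 so the relationship is negative.
|r| = 0.100, which falls in the weak range.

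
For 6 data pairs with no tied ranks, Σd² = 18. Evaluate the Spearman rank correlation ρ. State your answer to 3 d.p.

0.486

ρ = 1 − 6Σd² / [n(n²−1)] = 1 − 6×18 / (6×35)
  = 1 − 108/210 = 1 − 0.5143 ≈ 0.486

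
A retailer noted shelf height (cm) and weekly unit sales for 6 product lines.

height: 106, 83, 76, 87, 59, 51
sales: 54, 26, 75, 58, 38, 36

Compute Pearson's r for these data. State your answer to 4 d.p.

n = 6, Σx = 462, Σy = 287, Σx² = 37552, Σy² = 15321, Σxy = 22706
nΣxy − ΣxΣy = 136236 − 132594 = 3642
nΣx² − (Σx)² = 225312 − 213444 = 11868; nΣy² − (Σy)² = 91926 − 82369 = 9557
r = 3642 / √(11868 × 9557) = 3642 / 10649.9989 ≈ 0.3420

0.3420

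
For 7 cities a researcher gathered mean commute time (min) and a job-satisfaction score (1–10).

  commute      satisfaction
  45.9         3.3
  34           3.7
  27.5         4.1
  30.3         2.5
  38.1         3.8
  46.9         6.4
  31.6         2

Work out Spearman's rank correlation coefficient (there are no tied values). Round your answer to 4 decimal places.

Rank commute: 6, 4, 1, 2, 5, 7, 3
Rank satisfaction: 3, 4, 6, 2, 5, 7, 1
d = rank(commute) − rank(satisfaction): 3, 0, -5, 0, 0, 0, 2; Σd² = 38
ρ = 1 − 6Σd² / [n(n²−1)] = 1 − 6×38 / (7×48) = 1 − 228/336 ≈ 0.3214

0.3214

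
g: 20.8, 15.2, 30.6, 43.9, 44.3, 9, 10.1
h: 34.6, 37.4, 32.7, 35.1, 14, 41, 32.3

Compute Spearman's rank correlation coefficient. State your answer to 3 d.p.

Rank g: 4, 3, 5, 6, 7, 1, 2
Rank h: 4, 6, 3, 5, 1, 7, 2
d = rank(g) − rank(h): 0, -3, 2, 1, 6, -6, 0; Σd² = 86
ρ = 1 − 6Σd² / [n(n²−1)] = 1 − 6×86 / (7×48) = 1 − 516/336 ≈ -0.536

-0.536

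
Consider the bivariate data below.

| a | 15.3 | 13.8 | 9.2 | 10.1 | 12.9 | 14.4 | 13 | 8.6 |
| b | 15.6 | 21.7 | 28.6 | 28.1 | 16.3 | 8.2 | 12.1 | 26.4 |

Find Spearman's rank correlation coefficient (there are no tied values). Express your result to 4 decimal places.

Rank a: 8, 6, 2, 3, 4, 7, 5, 1
Rank b: 3, 5, 8, 7, 4, 1, 2, 6
d = rank(a) − rank(b): 5, 1, -6, -4, 0, 6, 3, -5; Σd² = 148
ρ = 1 − 6Σd² / [n(n²−1)] = 1 − 6×148 / (8×63) = 1 − 888/504 ≈ -0.7619

-0.7619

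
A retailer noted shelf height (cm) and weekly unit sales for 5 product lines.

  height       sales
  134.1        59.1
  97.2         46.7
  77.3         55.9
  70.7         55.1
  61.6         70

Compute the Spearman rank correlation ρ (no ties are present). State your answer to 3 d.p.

Rank height: 5, 4, 3, 2, 1
Rank sales: 4, 1, 3, 2, 5
d = rank(height) − rank(sales): 1, 3, 0, 0, -4; Σd² = 26
ρ = 1 − 6Σd² / [n(n²−1)] = 1 − 6×26 / (5×24) = 1 − 156/120 ≈ -0.300

-0.300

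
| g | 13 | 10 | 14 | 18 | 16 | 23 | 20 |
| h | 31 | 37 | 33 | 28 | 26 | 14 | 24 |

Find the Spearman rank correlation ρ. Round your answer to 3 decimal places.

-0.929

Rank g: 2, 1, 3, 5, 4, 7, 6
Rank h: 5, 7, 6, 4, 3, 1, 2
d = rank(g) − rank(h): -3, -6, -3, 1, 1, 6, 4; Σd² = 108
ρ = 1 − 6Σd² / [n(n²−1)] = 1 − 6×108 / (7×48) = 1 − 648/336 ≈ -0.929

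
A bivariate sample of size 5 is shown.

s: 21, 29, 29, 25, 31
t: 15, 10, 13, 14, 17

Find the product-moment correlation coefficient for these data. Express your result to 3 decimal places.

n = 5, Σs = 135, Σt = 69, Σs² = 3709, Σt² = 979, Σst = 1859
nΣst − ΣsΣt = 9295 − 9315 = -20
nΣs² − (Σs)² = 18545 − 18225 = 320; nΣt² − (Σt)² = 4895 − 4761 = 134
r = -20 / √(320 × 134) = -20 / 207.0749 ≈ -0.097

-0.097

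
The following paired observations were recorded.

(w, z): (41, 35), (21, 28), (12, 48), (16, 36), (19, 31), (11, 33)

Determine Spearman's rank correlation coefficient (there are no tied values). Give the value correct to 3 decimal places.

-0.371

Rank w: 6, 5, 2, 3, 4, 1
Rank z: 4, 1, 6, 5, 2, 3
d = rank(w) − rank(z): 2, 4, -4, -2, 2, -2; Σd² = 48
ρ = 1 − 6Σd² / [n(n²−1)] = 1 − 6×48 / (6×35) = 1 − 288/210 ≈ -0.371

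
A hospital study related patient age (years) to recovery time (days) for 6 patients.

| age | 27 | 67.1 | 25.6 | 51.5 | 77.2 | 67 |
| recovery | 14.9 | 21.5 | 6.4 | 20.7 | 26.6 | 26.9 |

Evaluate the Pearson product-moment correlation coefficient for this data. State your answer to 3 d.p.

n = 6, Σx = 315.4, Σy = 117, Σx² = 18987.86, Σy² = 2584.88, Σxy = 6930.66
nΣxy − ΣxΣy = 41583.96 − 36901.8 = 4682.16
nΣx² − (Σx)² = 113927.16 − 99477.16 = 14450; nΣy² − (Σy)² = 15509.28 − 13689 = 1820.28
r = 4682.16 / √(14450 × 1820.28) = 4682.16 / 5128.6495 ≈ 0.913

0.913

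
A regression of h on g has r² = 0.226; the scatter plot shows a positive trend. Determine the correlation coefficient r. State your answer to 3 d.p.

|r| = √0.226 = 0.475
The association is positive, so r = 0.475.

0.475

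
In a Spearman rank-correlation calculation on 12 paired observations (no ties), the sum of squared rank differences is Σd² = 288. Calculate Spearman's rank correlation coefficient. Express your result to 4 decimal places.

ρ = 1 − 6Σd² / [n(n²−1)] = 1 − 6×288 / (12×143)
  = 1 − 1728/1716 = 1 − 1.00699 ≈ -0.0070

-0.0070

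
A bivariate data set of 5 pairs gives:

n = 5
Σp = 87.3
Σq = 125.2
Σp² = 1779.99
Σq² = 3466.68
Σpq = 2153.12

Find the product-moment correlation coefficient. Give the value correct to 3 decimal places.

r = (nΣpq − ΣpΣq) / √[(nΣp² − (Σp)²)(nΣq² − (Σq)²)]
Numerator: 5×2153.12 − 87.3×125.2 = -164.36
Denominator: √[(8899.95 − 7621.29)(17333.4 − 15675.04)] = √[1278.66 × 1658.36] = 1456.1863
r = -164.36 / 1456.1863 ≈ -0.113

-0.113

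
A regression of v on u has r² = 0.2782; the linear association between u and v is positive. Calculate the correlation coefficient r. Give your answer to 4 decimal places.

|r| = √0.2782 = 0.5274
The association is positive, so r = 0.5274.

0.5274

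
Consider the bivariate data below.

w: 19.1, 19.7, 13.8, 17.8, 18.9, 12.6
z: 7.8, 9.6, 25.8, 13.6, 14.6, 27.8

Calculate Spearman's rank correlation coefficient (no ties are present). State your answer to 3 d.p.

-0.886

Rank w: 5, 6, 2, 3, 4, 1
Rank z: 1, 2, 5, 3, 4, 6
d = rank(w) − rank(z): 4, 4, -3, 0, 0, -5; Σd² = 66
ρ = 1 − 6Σd² / [n(n²−1)] = 1 − 6×66 / (6×35) = 1 − 396/210 ≈ -0.886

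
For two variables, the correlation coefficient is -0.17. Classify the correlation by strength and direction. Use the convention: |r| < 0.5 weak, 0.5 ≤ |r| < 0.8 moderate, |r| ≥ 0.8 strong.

weak negative

r = -0.17 < 0 so the relationship is negative.
|r| = 0.17, which falls in the weak range.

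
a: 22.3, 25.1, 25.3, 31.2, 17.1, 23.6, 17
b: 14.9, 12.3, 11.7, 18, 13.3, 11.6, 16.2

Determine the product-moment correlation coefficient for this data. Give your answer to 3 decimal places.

0.175

n = 7, Σa = 161.6, Σb = 98, Σa² = 3879.2, Σb² = 1408.08, Σab = 2275.2
nΣab − ΣaΣb = 15926.4 − 15836.8 = 89.6
nΣa² − (Σa)² = 27154.4 − 26114.56 = 1039.84; nΣb² − (Σb)² = 9856.56 − 9604 = 252.56
r = 89.6 / √(1039.84 × 252.56) = 89.6 / 512.4666 ≈ 0.175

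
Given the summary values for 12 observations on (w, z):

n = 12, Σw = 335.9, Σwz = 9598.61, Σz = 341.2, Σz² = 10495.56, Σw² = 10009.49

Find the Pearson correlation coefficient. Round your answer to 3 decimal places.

0.069

r = (nΣwz − ΣwΣz) / √[(nΣw² − (Σw)²)(nΣz² − (Σz)²)]
Numerator: 12×9598.61 − 335.9×341.2 = 574.24
Denominator: √[(120113.88 − 112828.81)(125946.72 − 116417.44)] = √[7285.07 × 9529.28] = 8331.9549
r = 574.24 / 8331.9549 ≈ 0.069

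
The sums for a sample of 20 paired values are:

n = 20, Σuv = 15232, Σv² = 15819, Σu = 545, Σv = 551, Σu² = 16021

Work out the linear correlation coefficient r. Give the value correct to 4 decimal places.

0.2513

r = (nΣuv − ΣuΣv) / √[(nΣu² − (Σu)²)(nΣv² − (Σv)²)]
Numerator: 20×15232 − 545×551 = 4345
Denominator: √[(320420 − 297025)(316380 − 303601)] = √[23395 × 12779] = 17290.5959
r = 4345 / 17290.5959 ≈ 0.2513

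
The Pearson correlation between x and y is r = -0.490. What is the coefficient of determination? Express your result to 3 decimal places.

r² = (-0.490)² = 0.240

0.240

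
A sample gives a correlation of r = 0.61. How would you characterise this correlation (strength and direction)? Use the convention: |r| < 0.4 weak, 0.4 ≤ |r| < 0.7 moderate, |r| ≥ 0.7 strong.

moderate positive

r = 0.61 > 0 so the relationship is positive.
|r| = 0.61, which falls in the moderate range.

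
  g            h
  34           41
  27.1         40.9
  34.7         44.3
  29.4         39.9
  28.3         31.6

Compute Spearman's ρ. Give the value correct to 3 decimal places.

0.700

Rank g: 4, 1, 5, 3, 2
Rank h: 4, 3, 5, 2, 1
d = rank(g) − rank(h): 0, -2, 0, 1, 1; Σd² = 6
ρ = 1 − 6Σd² / [n(n²−1)] = 1 − 6×6 / (5×24) = 1 − 36/120 ≈ 0.700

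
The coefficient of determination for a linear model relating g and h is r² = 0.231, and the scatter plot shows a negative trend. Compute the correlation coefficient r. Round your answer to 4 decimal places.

|r| = √0.231 = 0.4806
The association is negative, so r = −0.4806.

-0.4806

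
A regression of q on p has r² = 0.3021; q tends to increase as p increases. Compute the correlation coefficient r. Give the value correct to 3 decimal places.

|r| = √0.3021 = 0.550
The association is positive, so r = 0.550.

0.550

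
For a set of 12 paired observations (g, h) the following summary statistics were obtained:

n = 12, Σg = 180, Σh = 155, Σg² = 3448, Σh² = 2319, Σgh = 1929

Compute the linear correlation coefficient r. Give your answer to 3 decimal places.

r = (nΣgh − ΣgΣh) / √[(nΣg² − (Σg)²)(nΣh² − (Σh)²)]
Numerator: 12×1929 − 180×155 = -4752
Denominator: √[(41376 − 32400)(27828 − 24025)] = √[8976 × 3803] = 5842.5789
r = -4752 / 5842.5789 ≈ -0.813

-0.813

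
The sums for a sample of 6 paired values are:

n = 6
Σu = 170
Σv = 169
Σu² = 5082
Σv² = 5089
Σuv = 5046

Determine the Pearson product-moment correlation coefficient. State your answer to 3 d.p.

0.872

r = (nΣuv − ΣuΣv) / √[(nΣu² − (Σu)²)(nΣv² − (Σv)²)]
Numerator: 6×5046 − 170×169 = 1546
Denominator: √[(30492 − 28900)(30534 − 28561)] = √[1592 × 1973] = 1772.2912
r = 1546 / 1772.2912 ≈ 0.872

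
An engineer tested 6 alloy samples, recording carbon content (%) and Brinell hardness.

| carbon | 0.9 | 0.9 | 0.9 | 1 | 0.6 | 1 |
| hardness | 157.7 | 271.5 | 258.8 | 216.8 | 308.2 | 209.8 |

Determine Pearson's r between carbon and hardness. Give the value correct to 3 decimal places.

n = 6, Σx = 5.3, Σy = 1422.8, Σx² = 4.79, Σy² = 351564.5, Σxy = 1230.72
nΣxy − ΣxΣy = 7384.32 − 7540.84 = -156.52
nΣx² − (Σx)² = 28.74 − 28.09 = 0.65; nΣy² − (Σy)² = 2109387 − 2024359.84 = 85027.16
r = -156.52 / √(0.65 × 85027.16) = -156.52 / 235.0907 ≈ -0.666

-0.666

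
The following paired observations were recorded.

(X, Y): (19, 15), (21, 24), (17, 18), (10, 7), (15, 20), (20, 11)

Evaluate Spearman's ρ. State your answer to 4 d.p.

Rank X: 4, 6, 3, 1, 2, 5
Rank Y: 3, 6, 4, 1, 5, 2
d = rank(X) − rank(Y): 1, 0, -1, 0, -3, 3; Σd² = 20
ρ = 1 − 6Σd² / [n(n²−1)] = 1 − 6×20 / (6×35) = 1 − 120/210 ≈ 0.4286

0.4286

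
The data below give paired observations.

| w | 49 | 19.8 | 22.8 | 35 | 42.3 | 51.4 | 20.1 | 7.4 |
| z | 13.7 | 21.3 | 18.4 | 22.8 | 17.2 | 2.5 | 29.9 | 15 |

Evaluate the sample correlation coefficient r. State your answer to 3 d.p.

n = 8, Σw = 247.8, Σz = 140.8, Σw² = 9427.9, Σz² = 2920.88, Σwz = 3878.61
nΣwz − ΣwΣz = 31028.88 − 34890.24 = -3861.36
nΣw² − (Σw)² = 75423.2 − 61404.84 = 14018.36; nΣz² − (Σz)² = 23367.04 − 19824.64 = 3542.4
r = -3861.36 / √(14018.36 × 3542.4) = -3861.36 / 7046.8886 ≈ -0.548

-0.548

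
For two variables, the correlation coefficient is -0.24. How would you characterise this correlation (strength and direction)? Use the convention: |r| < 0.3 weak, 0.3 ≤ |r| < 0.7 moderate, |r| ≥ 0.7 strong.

weak negative

r = -0.24 < 0 so the relationship is negative.
|r| = 0.24, which falls in the weak range.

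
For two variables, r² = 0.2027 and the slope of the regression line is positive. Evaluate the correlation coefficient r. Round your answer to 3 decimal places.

|r| = √0.2027 = 0.450
The association is positive, so r = 0.450.

0.450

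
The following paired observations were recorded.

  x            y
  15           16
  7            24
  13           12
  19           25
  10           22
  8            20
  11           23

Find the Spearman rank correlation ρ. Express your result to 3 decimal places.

-0.071

Rank x: 6, 1, 5, 7, 3, 2, 4
Rank y: 2, 6, 1, 7, 4, 3, 5
d = rank(x) − rank(y): 4, -5, 4, 0, -1, -1, -1; Σd² = 60
ρ = 1 − 6Σd² / [n(n²−1)] = 1 − 6×60 / (7×48) = 1 − 360/336 ≈ -0.071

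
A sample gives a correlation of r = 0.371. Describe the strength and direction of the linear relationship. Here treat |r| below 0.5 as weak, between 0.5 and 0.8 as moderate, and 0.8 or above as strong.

r = 0.371 > 0 so the relationship is positive.
|r| = 0.371, which falls in the weak range.

weak positive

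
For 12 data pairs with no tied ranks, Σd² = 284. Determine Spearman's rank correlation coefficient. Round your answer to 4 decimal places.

ρ = 1 − 6Σd² / [n(n²−1)] = 1 − 6×284 / (12×143)
  = 1 − 1704/1716 = 1 − 0.99301 ≈ 0.0070

0.0070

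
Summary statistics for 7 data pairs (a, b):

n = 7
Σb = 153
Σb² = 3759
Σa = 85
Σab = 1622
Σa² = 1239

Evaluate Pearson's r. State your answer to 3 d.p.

-0.805

r = (nΣab − ΣaΣb) / √[(nΣa² − (Σa)²)(nΣb² − (Σb)²)]
Numerator: 7×1622 − 85×153 = -1651
Denominator: √[(8673 − 7225)(26313 − 23409)] = √[1448 × 2904] = 2050.6077
r = -1651 / 2050.6077 ≈ -0.805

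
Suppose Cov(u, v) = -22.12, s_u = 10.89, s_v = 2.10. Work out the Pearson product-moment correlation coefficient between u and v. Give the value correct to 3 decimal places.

r = Cov(u,v) / (s_u · s_v) = -22.12 / (10.89 × 2.10)
  = -22.12 / 22.8690 ≈ -0.967

-0.967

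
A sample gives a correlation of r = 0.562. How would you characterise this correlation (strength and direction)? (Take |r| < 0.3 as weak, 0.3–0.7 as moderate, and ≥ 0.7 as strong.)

moderate positive

r = 0.562 > 0 so the relationship is positive.
|r| = 0.562, which falls in the moderate range.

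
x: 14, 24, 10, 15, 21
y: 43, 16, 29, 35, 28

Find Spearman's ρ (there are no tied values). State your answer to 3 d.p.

-0.700

Rank x: 2, 5, 1, 3, 4
Rank y: 5, 1, 3, 4, 2
d = rank(x) − rank(y): -3, 4, -2, -1, 2; Σd² = 34
ρ = 1 − 6Σd² / [n(n²−1)] = 1 − 6×34 / (5×24) = 1 − 204/120 ≈ -0.700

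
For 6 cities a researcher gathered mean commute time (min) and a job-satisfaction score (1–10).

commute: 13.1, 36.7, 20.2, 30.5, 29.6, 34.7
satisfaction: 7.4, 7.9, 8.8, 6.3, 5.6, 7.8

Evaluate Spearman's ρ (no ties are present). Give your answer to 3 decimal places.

0.143

Rank commute: 1, 6, 2, 4, 3, 5
Rank satisfaction: 3, 5, 6, 2, 1, 4
d = rank(commute) − rank(satisfaction): -2, 1, -4, 2, 2, 1; Σd² = 30
ρ = 1 − 6Σd² / [n(n²−1)] = 1 − 6×30 / (6×35) = 1 − 180/210 ≈ 0.143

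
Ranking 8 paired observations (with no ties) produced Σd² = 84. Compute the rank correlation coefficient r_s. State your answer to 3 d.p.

0.000

ρ = 1 − 6Σd² / [n(n²−1)] = 1 − 6×84 / (8×63)
  = 1 − 504/504 = 1 − 1.0000 ≈ 0.000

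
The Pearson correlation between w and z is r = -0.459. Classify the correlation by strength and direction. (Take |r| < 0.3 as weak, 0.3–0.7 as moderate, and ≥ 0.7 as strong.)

r = -0.459 < 0 so the relationship is negative.
|r| = 0.459, which falls in the moderate range.

moderate negative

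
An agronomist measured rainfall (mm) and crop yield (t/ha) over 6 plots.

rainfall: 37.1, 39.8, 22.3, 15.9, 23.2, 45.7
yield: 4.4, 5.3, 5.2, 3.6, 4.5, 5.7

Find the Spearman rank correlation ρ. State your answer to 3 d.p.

0.771

Rank rainfall: 4, 5, 2, 1, 3, 6
Rank yield: 2, 5, 4, 1, 3, 6
d = rank(rainfall) − rank(yield): 2, 0, -2, 0, 0, 0; Σd² = 8
ρ = 1 − 6Σd² / [n(n²−1)] = 1 − 6×8 / (6×35) = 1 − 48/210 ≈ 0.771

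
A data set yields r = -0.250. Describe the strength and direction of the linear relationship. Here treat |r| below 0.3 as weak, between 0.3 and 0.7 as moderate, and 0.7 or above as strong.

r = -0.250 < 0 so the relationship is negative.
|r| = 0.250, which falls in the weak range.

weak negative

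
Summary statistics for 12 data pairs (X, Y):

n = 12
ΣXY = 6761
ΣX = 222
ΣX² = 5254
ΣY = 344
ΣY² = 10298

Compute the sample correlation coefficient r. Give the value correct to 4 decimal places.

0.5610

r = (nΣXY − ΣXΣY) / √[(nΣX² − (ΣX)²)(nΣY² − (ΣY)²)]
Numerator: 12×6761 − 222×344 = 4764
Denominator: √[(63048 − 49284)(123576 − 118336)] = √[13764 × 5240] = 8492.5473
r = 4764 / 8492.5473 ≈ 0.5610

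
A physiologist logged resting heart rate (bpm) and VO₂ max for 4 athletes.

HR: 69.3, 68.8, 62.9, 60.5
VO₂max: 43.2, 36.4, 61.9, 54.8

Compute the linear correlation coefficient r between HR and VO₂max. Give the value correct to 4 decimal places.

n = 4, Σx = 261.5, Σy = 196.3, Σx² = 17152.59, Σy² = 10025.85, Σxy = 12706.99
nΣxy − ΣxΣy = 50827.96 − 51332.45 = -504.49
nΣx² − (Σx)² = 68610.36 − 68382.25 = 228.11; nΣy² − (Σy)² = 40103.4 − 38533.69 = 1569.71
r = -504.49 / √(228.11 × 1569.71) = -504.49 / 598.3866 ≈ -0.8431

-0.8431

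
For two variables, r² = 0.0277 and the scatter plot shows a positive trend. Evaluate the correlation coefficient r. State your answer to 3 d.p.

0.166

|r| = √0.0277 = 0.166
The association is positive, so r = 0.166.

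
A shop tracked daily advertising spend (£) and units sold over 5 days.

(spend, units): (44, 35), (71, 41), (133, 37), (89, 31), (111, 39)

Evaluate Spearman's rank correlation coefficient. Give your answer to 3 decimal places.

0.100

Rank spend: 1, 2, 5, 3, 4
Rank units: 2, 5, 3, 1, 4
d = rank(spend) − rank(units): -1, -3, 2, 2, 0; Σd² = 18
ρ = 1 − 6Σd² / [n(n²−1)] = 1 − 6×18 / (5×24) = 1 − 108/120 ≈ 0.100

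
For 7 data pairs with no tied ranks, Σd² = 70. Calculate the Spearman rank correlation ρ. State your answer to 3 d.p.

ρ = 1 − 6Σd² / [n(n²−1)] = 1 − 6×70 / (7×48)
  = 1 − 420/336 = 1 − 1.2500 ≈ -0.250

-0.250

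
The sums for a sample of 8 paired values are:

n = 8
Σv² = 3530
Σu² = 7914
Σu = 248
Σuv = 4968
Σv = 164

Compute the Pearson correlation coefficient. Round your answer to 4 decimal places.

r = (nΣuv − ΣuΣv) / √[(nΣu² − (Σu)²)(nΣv² − (Σv)²)]
Numerator: 8×4968 − 248×164 = -928
Denominator: √[(63312 − 61504)(28240 − 26896)] = √[1808 × 1344] = 1558.8303
r = -928 / 1558.8303 ≈ -0.5953

-0.5953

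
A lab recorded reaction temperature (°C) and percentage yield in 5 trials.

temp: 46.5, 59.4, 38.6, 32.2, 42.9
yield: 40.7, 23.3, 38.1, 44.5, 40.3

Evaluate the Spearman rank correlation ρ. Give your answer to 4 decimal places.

-0.6000

Rank temp: 4, 5, 2, 1, 3
Rank yield: 4, 1, 2, 5, 3
d = rank(temp) − rank(yield): 0, 4, 0, -4, 0; Σd² = 32
ρ = 1 − 6Σd² / [n(n²−1)] = 1 − 6×32 / (5×24) = 1 − 192/120 ≈ -0.6000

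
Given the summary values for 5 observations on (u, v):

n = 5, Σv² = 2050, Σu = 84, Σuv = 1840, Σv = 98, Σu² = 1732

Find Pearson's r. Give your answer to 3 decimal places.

r = (nΣuv − ΣuΣv) / √[(nΣu² − (Σu)²)(nΣv² − (Σv)²)]
Numerator: 5×1840 − 84×98 = 968
Denominator: √[(8660 − 7056)(10250 − 9604)] = √[1604 × 646] = 1017.9312
r = 968 / 1017.9312 ≈ 0.951

0.951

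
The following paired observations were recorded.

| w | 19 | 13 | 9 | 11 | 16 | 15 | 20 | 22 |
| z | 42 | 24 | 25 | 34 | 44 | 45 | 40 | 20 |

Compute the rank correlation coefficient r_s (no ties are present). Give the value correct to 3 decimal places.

0.024

Rank w: 6, 3, 1, 2, 5, 4, 7, 8
Rank z: 6, 2, 3, 4, 7, 8, 5, 1
d = rank(w) − rank(z): 0, 1, -2, -2, -2, -4, 2, 7; Σd² = 82
ρ = 1 − 6Σd² / [n(n²−1)] = 1 − 6×82 / (8×63) = 1 − 492/504 ≈ 0.024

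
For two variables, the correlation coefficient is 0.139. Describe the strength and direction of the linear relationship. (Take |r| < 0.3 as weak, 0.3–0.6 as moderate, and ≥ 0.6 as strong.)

r = 0.139 > 0 so the relationship is positive.
|r| = 0.139, which falls in the weak range.

weak positive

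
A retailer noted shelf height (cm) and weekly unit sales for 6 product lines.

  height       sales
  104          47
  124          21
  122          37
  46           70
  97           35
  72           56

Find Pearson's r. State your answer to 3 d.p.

n = 6, Σx = 565, Σy = 266, Σx² = 57785, Σy² = 13280, Σxy = 22653
nΣxy − ΣxΣy = 135918 − 150290 = -14372
nΣx² − (Σx)² = 346710 − 319225 = 27485; nΣy² − (Σy)² = 79680 − 70756 = 8924
r = -14372 / √(27485 × 8924) = -14372 / 15661.2943 ≈ -0.918

-0.918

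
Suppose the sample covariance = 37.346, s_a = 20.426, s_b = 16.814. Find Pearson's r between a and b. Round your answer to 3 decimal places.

r = Cov(a,b) / (s_a · s_b) = 37.346 / (20.426 × 16.814)
  = 37.346 / 343.4428 ≈ 0.109

0.109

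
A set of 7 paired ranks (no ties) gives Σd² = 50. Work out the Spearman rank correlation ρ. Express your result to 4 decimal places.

0.1071

ρ = 1 − 6Σd² / [n(n²−1)] = 1 − 6×50 / (7×48)
  = 1 − 300/336 = 1 − 0.89286 ≈ 0.1071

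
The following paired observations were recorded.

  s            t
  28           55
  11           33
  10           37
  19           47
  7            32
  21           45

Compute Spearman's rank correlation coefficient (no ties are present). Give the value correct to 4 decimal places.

Rank s: 6, 3, 2, 4, 1, 5
Rank t: 6, 2, 3, 5, 1, 4
d = rank(s) − rank(t): 0, 1, -1, -1, 0, 1; Σd² = 4
ρ = 1 − 6Σd² / [n(n²−1)] = 1 − 6×4 / (6×35) = 1 − 24/210 ≈ 0.8857

0.8857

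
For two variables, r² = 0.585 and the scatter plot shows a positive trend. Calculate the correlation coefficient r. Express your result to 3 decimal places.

0.765

|r| = √0.585 = 0.765
The association is positive, so r = 0.765.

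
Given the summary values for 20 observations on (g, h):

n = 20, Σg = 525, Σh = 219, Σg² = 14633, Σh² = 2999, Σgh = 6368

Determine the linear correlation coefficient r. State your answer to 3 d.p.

0.866

r = (nΣgh − ΣgΣh) / √[(nΣg² − (Σg)²)(nΣh² − (Σh)²)]
Numerator: 20×6368 − 525×219 = 12385
Denominator: √[(292660 − 275625)(59980 − 47961)] = √[17035 × 12019] = 14308.8667
r = 12385 / 14308.8667 ≈ 0.866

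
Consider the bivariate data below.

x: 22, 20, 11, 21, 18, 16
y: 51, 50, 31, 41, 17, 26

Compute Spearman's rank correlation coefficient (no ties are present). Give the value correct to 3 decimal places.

0.714

Rank x: 6, 4, 1, 5, 3, 2
Rank y: 6, 5, 3, 4, 1, 2
d = rank(x) − rank(y): 0, -1, -2, 1, 2, 0; Σd² = 10
ρ = 1 − 6Σd² / [n(n²−1)] = 1 − 6×10 / (6×35) = 1 − 60/210 ≈ 0.714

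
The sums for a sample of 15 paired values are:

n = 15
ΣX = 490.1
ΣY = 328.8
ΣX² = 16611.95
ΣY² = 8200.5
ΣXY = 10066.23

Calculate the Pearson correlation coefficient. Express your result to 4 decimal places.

-0.8776

r = (nΣXY − ΣXΣY) / √[(nΣX² − (ΣX)²)(nΣY² − (ΣY)²)]
Numerator: 15×10066.23 − 490.1×328.8 = -10151.43
Denominator: √[(249179.25 − 240198.01)(123007.5 − 108109.44)] = √[8981.24 × 14898.06] = 11567.3269
r = -10151.43 / 11567.3269 ≈ -0.8776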